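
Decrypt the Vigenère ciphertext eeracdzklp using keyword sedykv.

Repeat the key across the ciphertext: sedykvsedy
e(4)−s(18): -14≡12 → m
e(4)−e(4): 0 → a
r(17)−d(3): 14 → o
a(0)−y(24): -24≡2 → c
c(2)−k(10): -8≡18 → s
d(3)−v(21): -18≡8 → i
z(25)−s(18): 7 → h
k(10)−e(4): 6 → g
l(11)−d(3): 8 → i
p(15)−y(24): -9≡17 → r

maocsihgir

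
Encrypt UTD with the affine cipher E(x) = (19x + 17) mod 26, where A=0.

HOW

U(20): 19·20+17=397≡7 → H
T(19): 19·19+17=378≡14 → O
D(3): 19·3+17=74≡22 → W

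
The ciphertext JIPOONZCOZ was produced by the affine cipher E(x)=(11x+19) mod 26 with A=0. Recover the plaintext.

SZCJJQKPJK

The inverse of 11 mod 26 is 19, since 11·19=209≡1. Apply D(y)=19·(y−19) mod 26:
J(9): 19·(9−19)=-190≡18 → S
I(8): 19·(8−19)=-209≡25 → Z
P(15): 19·(15−19)=-76≡2 → C
O(14): 19·(14−19)=-95≡9 → J
O(14): 19·(14−19)=-95≡9 → J
N(13): 19·(13−19)=-114≡16 → Q
Z(25): 19·(25−19)=114≡10 → K
C(2): 19·(2−19)=-323≡15 → P
O(14): 19·(14−19)=-95≡9 → J
Z(25): 19·(25−19)=114≡10 → K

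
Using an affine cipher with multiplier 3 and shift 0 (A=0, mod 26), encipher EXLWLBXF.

E(4): 3·4+0=12 → M
X(23): 3·23+0=69≡17 → R
L(11): 3·11+0=33≡7 → H
W(22): 3·22+0=66≡14 → O
L(11): 3·11+0=33≡7 → H
B(1): 3·1+0=3 → D
X(23): 3·23+0=69≡17 → R
F(5): 3·5+0=15 → P

MRHOHDRP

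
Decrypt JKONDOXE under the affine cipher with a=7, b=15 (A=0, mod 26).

The inverse of 7 mod 26 is 15, since 7·15=105≡1. Apply D(y)=15·(y−15) mod 26:
J(9): 15·(9−15)=-90≡14 → O
K(10): 15·(10−15)=-75≡3 → D
O(14): 15·(14−15)=-15≡11 → L
N(13): 15·(13−15)=-30≡22 → W
D(3): 15·(3−15)=-180≡2 → C
O(14): 15·(14−15)=-15≡11 → L
X(23): 15·(23−15)=120≡16 → Q
E(4): 15·(4−15)=-165≡17 → R

ODLWCLQR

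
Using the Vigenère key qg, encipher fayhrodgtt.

vgonhutmjz

Repeat the key across the message: qgqgqgqgqg
f(5)+q(16): 21 → v
a(0)+g(6): 6 → g
y(24)+q(16): 40≡14 → o
h(7)+g(6): 13 → n
r(17)+q(16): 33≡7 → h
o(14)+g(6): 20 → u
d(3)+q(16): 19 → t
g(6)+g(6): 12 → m
t(19)+q(16): 35≡9 → j
t(19)+g(6): 25 → z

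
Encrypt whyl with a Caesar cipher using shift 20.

qbsf

w(22): 22+20=42≡16 → q
h(7): 7+20=27≡1 → b
y(24): 24+20=44≡18 → s
l(11): 11+20=31≡5 → f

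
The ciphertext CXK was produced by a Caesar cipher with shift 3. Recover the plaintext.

ZUH

C(2): 2−3=-1≡25 → Z
X(23): 23−3=20 → U
K(10): 10−3=7 → H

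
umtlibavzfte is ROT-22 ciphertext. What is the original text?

yqxpmfezdjxi

u(20): 20−22=-2≡24 → y
m(12): 12−22=-10≡16 → q
t(19): 19−22=-3≡23 → x
l(11): 11−22=-11≡15 → p
i(8): 8−22=-14≡12 → m
b(1): 1−22=-21≡5 → f
a(0): 0−22=-22≡4 → e
v(21): 21−22=-1≡25 → z
z(25): 25−22=3 → d
f(5): 5−22=-17≡9 → j
t(19): 19−22=-3≡23 → x
e(4): 4−22=-18≡8 → i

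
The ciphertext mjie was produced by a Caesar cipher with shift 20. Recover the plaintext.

spok

m(12): 12−20=-8≡18 → s
j(9): 9−20=-11≡15 → p
i(8): 8−20=-12≡14 → o
e(4): 4−20=-16≡10 → k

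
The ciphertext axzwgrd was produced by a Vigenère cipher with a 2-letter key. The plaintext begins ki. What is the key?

qp

Subtract each crib letter from the matching ciphertext letter (mod 26):
a(0)−k(10)=-10≡16 → q
x(23)−i(8)=15 → p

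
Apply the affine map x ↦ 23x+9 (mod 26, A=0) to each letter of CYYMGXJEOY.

DPPZRSIXTP

C(2): 23·2+9=55≡3 → D
Y(24): 23·24+9=561≡15 → P
Y(24): 23·24+9=561≡15 → P
M(12): 23·12+9=285≡25 → Z
G(6): 23·6+9=147≡17 → R
X(23): 23·23+9=538≡18 → S
J(9): 23·9+9=216≡8 → I
E(4): 23·4+9=101≡23 → X
O(14): 23·14+9=331≡19 → T
Y(24): 23·24+9=561≡15 → P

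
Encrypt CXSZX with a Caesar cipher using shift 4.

C(2): 2+4=6 → G
X(23): 23+4=27≡1 → B
S(18): 18+4=22 → W
Z(25): 25+4=29≡3 → D
X(23): 23+4=27≡1 → B

GBWDB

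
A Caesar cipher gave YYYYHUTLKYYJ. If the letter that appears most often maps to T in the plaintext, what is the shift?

The most frequent ciphertext letter is Y (appears 6 times).
Y is position 24; T is position 19.
Shift = 5.

5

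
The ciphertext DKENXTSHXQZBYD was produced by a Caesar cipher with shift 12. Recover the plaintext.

D(3): 3−12=-9≡17 → R
K(10): 10−12=-2≡24 → Y
E(4): 4−12=-8≡18 → S
N(13): 13−12=1 → B
X(23): 23−12=11 → L
T(19): 19−12=7 → H
S(18): 18−12=6 → G
H(7): 7−12=-5≡21 → V
X(23): 23−12=11 → L
Q(16): 16−12=4 → E
Z(25): 25−12=13 → N
B(1): 1−12=-11≡15 → P
Y(24): 24−12=12 → M
D(3): 3−12=-9≡17 → R

RYSBLHGVLENPMR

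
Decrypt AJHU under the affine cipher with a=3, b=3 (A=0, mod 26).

ZCKX

The inverse of 3 mod 26 is 9, since 3·9=27≡1. Apply D(y)=9·(y−3) mod 26:
A(0): 9·(0−3)=-27≡25 → Z
J(9): 9·(9−3)=54≡2 → C
H(7): 9·(7−3)=36≡10 → K
U(20): 9·(20−3)=153≡23 → X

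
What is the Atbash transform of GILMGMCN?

G(6) → T(19)
I(8) → R(17)
L(11) → O(14)
M(12) → N(13)
G(6) → T(19)
M(12) → N(13)
C(2) → X(23)
N(13) → M(12)

TRONTNXM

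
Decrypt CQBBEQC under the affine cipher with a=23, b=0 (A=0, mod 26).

The inverse of 23 mod 26 is 17, since 23·17=391≡1. Apply D(y)=17·(y−0) mod 26:
C(2): 17·(2−0)=34≡8 → I
Q(16): 17·(16−0)=272≡12 → M
B(1): 17·(1−0)=17 → R
B(1): 17·(1−0)=17 → R
E(4): 17·(4−0)=68≡16 → Q
Q(16): 17·(16−0)=272≡12 → M
C(2): 17·(2−0)=34≡8 → I

IMRRQMI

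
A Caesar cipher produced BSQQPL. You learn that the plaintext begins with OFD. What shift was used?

13

From the crib: B(1)−O(14)=-13≡13, so the shift is 13.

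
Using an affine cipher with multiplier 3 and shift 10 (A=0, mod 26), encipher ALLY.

A(0): 3·0+10=10 → K
L(11): 3·11+10=43≡17 → R
L(11): 3·11+10=43≡17 → R
Y(24): 3·24+10=82≡4 → E

KRRE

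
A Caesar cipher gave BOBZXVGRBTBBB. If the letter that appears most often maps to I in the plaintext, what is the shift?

19

The most frequent ciphertext letter is B (appears 6 times).
B is position 1; I is position 8.
Shift = -7≡19.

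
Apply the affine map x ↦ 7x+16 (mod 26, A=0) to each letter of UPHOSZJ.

U(20): 7·20+16=156≡0 → A
P(15): 7·15+16=121≡17 → R
H(7): 7·7+16=65≡13 → N
O(14): 7·14+16=114≡10 → K
S(18): 7·18+16=142≡12 → M
Z(25): 7·25+16=191≡9 → J
J(9): 7·9+16=79≡1 → B

ARNKMJB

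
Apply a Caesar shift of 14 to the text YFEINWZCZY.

Y(24): 24+14=38≡12 → M
F(5): 5+14=19 → T
E(4): 4+14=18 → S
I(8): 8+14=22 → W
N(13): 13+14=27≡1 → B
W(22): 22+14=36≡10 → K
Z(25): 25+14=39≡13 → N
C(2): 2+14=16 → Q
Z(25): 25+14=39≡13 → N
Y(24): 24+14=38≡12 → M

MTSWBKNQNM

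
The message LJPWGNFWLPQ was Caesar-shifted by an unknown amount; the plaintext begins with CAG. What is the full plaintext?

CAGNXEWNCGH

From the crib: L(11)−C(2)=9, so the shift is 9.
Subtract 9 from each ciphertext letter:
L(11): 11−9=2 → C
J(9): 9−9=0 → A
P(15): 15−9=6 → G
W(22): 22−9=13 → N
G(6): 6−9=-3≡23 → X
N(13): 13−9=4 → E
F(5): 5−9=-4≡22 → W
W(22): 22−9=13 → N
L(11): 11−9=2 → C
P(15): 15−9=6 → G
Q(16): 16−9=7 → H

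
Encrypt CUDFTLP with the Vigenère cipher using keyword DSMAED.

Repeat the key across the message: DSMAEDD
C(2)+D(3): 5 → F
U(20)+S(18): 38≡12 → M
D(3)+M(12): 15 → P
F(5)+A(0): 5 → F
T(19)+E(4): 23 → X
L(11)+D(3): 14 → O
P(15)+D(3): 18 → S

FMPFXOS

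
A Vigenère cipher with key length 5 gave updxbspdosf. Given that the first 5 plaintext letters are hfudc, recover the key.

nkjuz

Subtract each crib letter from the matching ciphertext letter (mod 26):
u(20)−h(7)=13 → n
p(15)−f(5)=10 → k
d(3)−u(20)=-17≡9 → j
x(23)−d(3)=20 → u
b(1)−c(2)=-1≡25 → z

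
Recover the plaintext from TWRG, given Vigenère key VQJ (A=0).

Repeat the key across the ciphertext: VQJV
T(19)−V(21): -2≡24 → Y
W(22)−Q(16): 6 → G
R(17)−J(9): 8 → I
G(6)−V(21): -15≡11 → L

YGIL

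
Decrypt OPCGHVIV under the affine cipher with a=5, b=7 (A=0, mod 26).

The inverse of 5 mod 26 is 21, since 5·21=105≡1. Apply D(y)=21·(y−7) mod 26:
O(14): 21·(14−7)=147≡17 → R
P(15): 21·(15−7)=168≡12 → M
C(2): 21·(2−7)=-105≡25 → Z
G(6): 21·(6−7)=-21≡5 → F
H(7): 21·(7−7)=0 → A
V(21): 21·(21−7)=294≡8 → I
I(8): 21·(8−7)=21 → V
V(21): 21·(21−7)=294≡8 → I

RMZFAIVI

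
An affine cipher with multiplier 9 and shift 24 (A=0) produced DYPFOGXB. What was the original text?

PAZVWYXJ

The inverse of 9 mod 26 is 3, since 9·3=27≡1. Apply D(y)=3·(y−24) mod 26:
D(3): 3·(3−24)=-63≡15 → P
Y(24): 3·(24−24)=0 → A
P(15): 3·(15−24)=-27≡25 → Z
F(5): 3·(5−24)=-57≡21 → V
O(14): 3·(14−24)=-30≡22 → W
G(6): 3·(6−24)=-54≡24 → Y
X(23): 3·(23−24)=-3≡23 → X
B(1): 3·(1−24)=-69≡9 → J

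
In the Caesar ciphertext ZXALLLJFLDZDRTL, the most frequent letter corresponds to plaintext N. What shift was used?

The most frequent ciphertext letter is L (appears 5 times).
L is position 11; N is position 13.
Shift = -2≡24.

24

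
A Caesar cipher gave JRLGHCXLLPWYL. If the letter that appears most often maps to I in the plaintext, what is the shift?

The most frequent ciphertext letter is L (appears 4 times).
L is position 11; I is position 8.
Shift = 3.

3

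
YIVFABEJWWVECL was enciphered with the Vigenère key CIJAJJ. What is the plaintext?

Repeat the key across the ciphertext: CIJAJJCIJAJJCI
Y(24)−C(2): 22 → W
I(8)−I(8): 0 → A
V(21)−J(9): 12 → M
F(5)−A(0): 5 → F
A(0)−J(9): -9≡17 → R
B(1)−J(9): -8≡18 → S
E(4)−C(2): 2 → C
J(9)−I(8): 1 → B
W(22)−J(9): 13 → N
W(22)−A(0): 22 → W
V(21)−J(9): 12 → M
E(4)−J(9): -5≡21 → V
C(2)−C(2): 0 → A
L(11)−I(8): 3 → D

WAMFRSCBNWMVAD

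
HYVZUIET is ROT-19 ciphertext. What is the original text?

H(7): 7−19=-12≡14 → O
Y(24): 24−19=5 → F
V(21): 21−19=2 → C
Z(25): 25−19=6 → G
U(20): 20−19=1 → B
I(8): 8−19=-11≡15 → P
E(4): 4−19=-15≡11 → L
T(19): 19−19=0 → A

OFCGBPLA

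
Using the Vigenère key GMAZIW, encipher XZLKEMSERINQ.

DLLJMIYQRHVM

Repeat the key across the message: GMAZIWGMAZIW
X(23)+G(6): 29≡3 → D
Z(25)+M(12): 37≡11 → L
L(11)+A(0): 11 → L
K(10)+Z(25): 35≡9 → J
E(4)+I(8): 12 → M
M(12)+W(22): 34≡8 → I
S(18)+G(6): 24 → Y
E(4)+M(12): 16 → Q
R(17)+A(0): 17 → R
I(8)+Z(25): 33≡7 → H
N(13)+I(8): 21 → V
Q(16)+W(22): 38≡12 → M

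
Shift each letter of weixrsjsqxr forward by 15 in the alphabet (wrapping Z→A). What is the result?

ltxmghyhfmg

w(22): 22+15=37≡11 → l
e(4): 4+15=19 → t
i(8): 8+15=23 → x
x(23): 23+15=38≡12 → m
r(17): 17+15=32≡6 → g
s(18): 18+15=33≡7 → h
j(9): 9+15=24 → y
s(18): 18+15=33≡7 → h
q(16): 16+15=31≡5 → f
x(23): 23+15=38≡12 → m
r(17): 17+15=32≡6 → g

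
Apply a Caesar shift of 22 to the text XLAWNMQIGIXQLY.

X(23): 23+22=45≡19 → T
L(11): 11+22=33≡7 → H
A(0): 0+22=22 → W
W(22): 22+22=44≡18 → S
N(13): 13+22=35≡9 → J
M(12): 12+22=34≡8 → I
Q(16): 16+22=38≡12 → M
I(8): 8+22=30≡4 → E
G(6): 6+22=28≡2 → C
I(8): 8+22=30≡4 → E
X(23): 23+22=45≡19 → T
Q(16): 16+22=38≡12 → M
L(11): 11+22=33≡7 → H
Y(24): 24+22=46≡20 → U

THWSJIMECETMHU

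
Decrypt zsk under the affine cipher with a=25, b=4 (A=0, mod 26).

fmu

The inverse of 25 mod 26 is 25, since 25·25=625≡1. Apply D(y)=25·(y−4) mod 26:
z(25): 25·(25−4)=525≡5 → f
s(18): 25·(18−4)=350≡12 → m
k(10): 25·(10−4)=150≡20 → u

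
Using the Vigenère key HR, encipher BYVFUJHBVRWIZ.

IPCWBAOSCIDZG

Repeat the key across the message: HRHRHRHRHRHRH
B(1)+H(7): 8 → I
Y(24)+R(17): 41≡15 → P
V(21)+H(7): 28≡2 → C
F(5)+R(17): 22 → W
U(20)+H(7): 27≡1 → B
J(9)+R(17): 26≡0 → A
H(7)+H(7): 14 → O
B(1)+R(17): 18 → S
V(21)+H(7): 28≡2 → C
R(17)+R(17): 34≡8 → I
W(22)+H(7): 29≡3 → D
I(8)+R(17): 25 → Z
Z(25)+H(7): 32≡6 → G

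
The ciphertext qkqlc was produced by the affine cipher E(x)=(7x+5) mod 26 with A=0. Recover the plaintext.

The inverse of 7 mod 26 is 15, since 7·15=105≡1. Apply D(y)=15·(y−5) mod 26:
q(16): 15·(16−5)=165≡9 → j
k(10): 15·(10−5)=75≡23 → x
q(16): 15·(16−5)=165≡9 → j
l(11): 15·(11−5)=90≡12 → m
c(2): 15·(2−5)=-45≡7 → h

jxjmh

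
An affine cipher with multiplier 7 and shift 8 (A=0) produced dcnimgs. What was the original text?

The inverse of 7 mod 26 is 15, since 7·15=105≡1. Apply D(y)=15·(y−8) mod 26:
d(3): 15·(3−8)=-75≡3 → d
c(2): 15·(2−8)=-90≡14 → o
n(13): 15·(13−8)=75≡23 → x
i(8): 15·(8−8)=0 → a
m(12): 15·(12−8)=60≡8 → i
g(6): 15·(6−8)=-30≡22 → w
s(18): 15·(18−8)=150≡20 → u

doxaiwu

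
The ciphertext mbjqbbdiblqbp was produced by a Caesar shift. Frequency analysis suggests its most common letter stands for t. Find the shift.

The most frequent ciphertext letter is b (appears 5 times).
b is position 1; t is position 19.
Shift = -18≡8.

8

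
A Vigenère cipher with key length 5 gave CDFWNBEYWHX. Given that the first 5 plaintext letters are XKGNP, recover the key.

Subtract each crib letter from the matching ciphertext letter (mod 26):
C(2)−X(23)=-21≡5 → F
D(3)−K(10)=-7≡19 → T
F(5)−G(6)=-1≡25 → Z
W(22)−N(13)=9 → J
N(13)−P(15)=-2≡24 → Y

FTZJY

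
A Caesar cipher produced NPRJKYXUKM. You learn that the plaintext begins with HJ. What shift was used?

6

From the crib: N(13)−H(7)=6, so the shift is 6.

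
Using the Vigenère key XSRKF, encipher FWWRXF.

CONBCC

Repeat the key across the message: XSRKFX
F(5)+X(23): 28≡2 → C
W(22)+S(18): 40≡14 → O
W(22)+R(17): 39≡13 → N
R(17)+K(10): 27≡1 → B
X(23)+F(5): 28≡2 → C
F(5)+X(23): 28≡2 → C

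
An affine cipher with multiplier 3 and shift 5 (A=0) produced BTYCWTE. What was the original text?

The inverse of 3 mod 26 is 9, since 3·9=27≡1. Apply D(y)=9·(y−5) mod 26:
B(1): 9·(1−5)=-36≡16 → Q
T(19): 9·(19−5)=126≡22 → W
Y(24): 9·(24−5)=171≡15 → P
C(2): 9·(2−5)=-27≡25 → Z
W(22): 9·(22−5)=153≡23 → X
T(19): 9·(19−5)=126≡22 → W
E(4): 9·(4−5)=-9≡17 → R

QWPZXWR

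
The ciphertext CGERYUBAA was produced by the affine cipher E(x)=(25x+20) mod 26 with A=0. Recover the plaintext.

SOQDWATUU

The inverse of 25 mod 26 is 25, since 25·25=625≡1. Apply D(y)=25·(y−20) mod 26:
C(2): 25·(2−20)=-450≡18 → S
G(6): 25·(6−20)=-350≡14 → O
E(4): 25·(4−20)=-400≡16 → Q
R(17): 25·(17−20)=-75≡3 → D
Y(24): 25·(24−20)=100≡22 → W
U(20): 25·(20−20)=0 → A
B(1): 25·(1−20)=-475≡19 → T
A(0): 25·(0−20)=-500≡20 → U
A(0): 25·(0−20)=-500≡20 → U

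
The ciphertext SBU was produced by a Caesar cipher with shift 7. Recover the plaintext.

S(18): 18−7=11 → L
B(1): 1−7=-6≡20 → U
U(20): 20−7=13 → N

LUN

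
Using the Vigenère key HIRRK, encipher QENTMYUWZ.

XMEKWFCNQ

Repeat the key across the message: HIRRKHIRR
Q(16)+H(7): 23 → X
E(4)+I(8): 12 → M
N(13)+R(17): 30≡4 → E
T(19)+R(17): 36≡10 → K
M(12)+K(10): 22 → W
Y(24)+H(7): 31≡5 → F
U(20)+I(8): 28≡2 → C
W(22)+R(17): 39≡13 → N
Z(25)+R(17): 42≡16 → Q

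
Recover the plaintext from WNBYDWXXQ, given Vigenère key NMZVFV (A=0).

Repeat the key across the ciphertext: NMZVFVNMZ
W(22)−N(13): 9 → J
N(13)−M(12): 1 → B
B(1)−Z(25): -24≡2 → C
Y(24)−V(21): 3 → D
D(3)−F(5): -2≡24 → Y
W(22)−V(21): 1 → B
X(23)−N(13): 10 → K
X(23)−M(12): 11 → L
Q(16)−Z(25): -9≡17 → R

JBCDYBKLR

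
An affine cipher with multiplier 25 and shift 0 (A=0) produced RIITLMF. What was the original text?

The inverse of 25 mod 26 is 25, since 25·25=625≡1. Apply D(y)=25·(y−0) mod 26:
R(17): 25·(17−0)=425≡9 → J
I(8): 25·(8−0)=200≡18 → S
I(8): 25·(8−0)=200≡18 → S
T(19): 25·(19−0)=475≡7 → H
L(11): 25·(11−0)=275≡15 → P
M(12): 25·(12−0)=300≡14 → O
F(5): 25·(5−0)=125≡21 → V

JSSHPOV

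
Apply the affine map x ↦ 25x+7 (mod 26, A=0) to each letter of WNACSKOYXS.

LUHFPXTJKP

W(22): 25·22+7=557≡11 → L
N(13): 25·13+7=332≡20 → U
A(0): 25·0+7=7 → H
C(2): 25·2+7=57≡5 → F
S(18): 25·18+7=457≡15 → P
K(10): 25·10+7=257≡23 → X
O(14): 25·14+7=357≡19 → T
Y(24): 25·24+7=607≡9 → J
X(23): 25·23+7=582≡10 → K
S(18): 25·18+7=457≡15 → P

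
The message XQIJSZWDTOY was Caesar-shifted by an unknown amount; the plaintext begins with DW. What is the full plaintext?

From the crib: X(23)−D(3)=20, so the shift is 20.
Subtract 20 from each ciphertext letter:
X(23): 23−20=3 → D
Q(16): 16−20=-4≡22 → W
I(8): 8−20=-12≡14 → O
J(9): 9−20=-11≡15 → P
S(18): 18−20=-2≡24 → Y
Z(25): 25−20=5 → F
W(22): 22−20=2 → C
D(3): 3−20=-17≡9 → J
T(19): 19−20=-1≡25 → Z
O(14): 14−20=-6≡20 → U
Y(24): 24−20=4 → E

DWOPYFCJZUE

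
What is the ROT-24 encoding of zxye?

z(25): 25+24=49≡23 → x
x(23): 23+24=47≡21 → v
y(24): 24+24=48≡22 → w
e(4): 4+24=28≡2 → c

xvwc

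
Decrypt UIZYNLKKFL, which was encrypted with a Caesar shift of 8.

U(20): 20−8=12 → M
I(8): 8−8=0 → A
Z(25): 25−8=17 → R
Y(24): 24−8=16 → Q
N(13): 13−8=5 → F
L(11): 11−8=3 → D
K(10): 10−8=2 → C
K(10): 10−8=2 → C
F(5): 5−8=-3≡23 → X
L(11): 11−8=3 → D

MARQFDCCXD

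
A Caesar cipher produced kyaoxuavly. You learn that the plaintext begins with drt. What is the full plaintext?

drthqntoer

From the crib: k(10)−d(3)=7, so the shift is 7.
Subtract 7 from each ciphertext letter:
k(10): 10−7=3 → d
y(24): 24−7=17 → r
a(0): 0−7=-7≡19 → t
o(14): 14−7=7 → h
x(23): 23−7=16 → q
u(20): 20−7=13 → n
a(0): 0−7=-7≡19 → t
v(21): 21−7=14 → o
l(11): 11−7=4 → e
y(24): 24−7=17 → r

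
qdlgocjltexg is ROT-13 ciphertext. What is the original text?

dqytbpwygrkt

q(16): 16−13=3 → d
d(3): 3−13=-10≡16 → q
l(11): 11−13=-2≡24 → y
g(6): 6−13=-7≡19 → t
o(14): 14−13=1 → b
c(2): 2−13=-11≡15 → p
j(9): 9−13=-4≡22 → w
l(11): 11−13=-2≡24 → y
t(19): 19−13=6 → g
e(4): 4−13=-9≡17 → r
x(23): 23−13=10 → k
g(6): 6−13=-7≡19 → t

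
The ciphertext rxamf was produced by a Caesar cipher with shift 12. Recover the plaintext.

r(17): 17−12=5 → f
x(23): 23−12=11 → l
a(0): 0−12=-12≡14 → o
m(12): 12−12=0 → a
f(5): 5−12=-7≡19 → t

float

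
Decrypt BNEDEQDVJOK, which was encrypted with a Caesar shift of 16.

B(1): 1−16=-15≡11 → L
N(13): 13−16=-3≡23 → X
E(4): 4−16=-12≡14 → O
D(3): 3−16=-13≡13 → N
E(4): 4−16=-12≡14 → O
Q(16): 16−16=0 → A
D(3): 3−16=-13≡13 → N
V(21): 21−16=5 → F
J(9): 9−16=-7≡19 → T
O(14): 14−16=-2≡24 → Y
K(10): 10−16=-6≡20 → U

LXONOANFTYU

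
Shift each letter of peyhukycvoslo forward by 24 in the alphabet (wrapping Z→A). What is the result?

p(15): 15+24=39≡13 → n
e(4): 4+24=28≡2 → c
y(24): 24+24=48≡22 → w
h(7): 7+24=31≡5 → f
u(20): 20+24=44≡18 → s
k(10): 10+24=34≡8 → i
y(24): 24+24=48≡22 → w
c(2): 2+24=26≡0 → a
v(21): 21+24=45≡19 → t
o(14): 14+24=38≡12 → m
s(18): 18+24=42≡16 → q
l(11): 11+24=35≡9 → j
o(14): 14+24=38≡12 → m

ncwfsiwatmqjm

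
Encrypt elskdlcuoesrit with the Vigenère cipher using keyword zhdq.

Repeat the key across the message: zhdqzhdqzhdqzh
e(4)+z(25): 29≡3 → d
l(11)+h(7): 18 → s
s(18)+d(3): 21 → v
k(10)+q(16): 26≡0 → a
d(3)+z(25): 28≡2 → c
l(11)+h(7): 18 → s
c(2)+d(3): 5 → f
u(20)+q(16): 36≡10 → k
o(14)+z(25): 39≡13 → n
e(4)+h(7): 11 → l
s(18)+d(3): 21 → v
r(17)+q(16): 33≡7 → h
i(8)+z(25): 33≡7 → h
t(19)+h(7): 26≡0 → a

dsvacsfknlvhha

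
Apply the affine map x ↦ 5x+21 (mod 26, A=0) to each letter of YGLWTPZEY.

Y(24): 5·24+21=141≡11 → L
G(6): 5·6+21=51≡25 → Z
L(11): 5·11+21=76≡24 → Y
W(22): 5·22+21=131≡1 → B
T(19): 5·19+21=116≡12 → M
P(15): 5·15+21=96≡18 → S
Z(25): 5·25+21=146≡16 → Q
E(4): 5·4+21=41≡15 → P
Y(24): 5·24+21=141≡11 → L

LZYBMSQPL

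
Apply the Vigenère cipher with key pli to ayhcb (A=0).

pjprm

Repeat the key across the message: plipl
a(0)+p(15): 15 → p
y(24)+l(11): 35≡9 → j
h(7)+i(8): 15 → p
c(2)+p(15): 17 → r
b(1)+l(11): 12 → m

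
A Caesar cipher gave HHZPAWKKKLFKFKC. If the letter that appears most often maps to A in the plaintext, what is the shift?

The most frequent ciphertext letter is K (appears 5 times).
K is position 10; A is position 0.
Shift = 10.

10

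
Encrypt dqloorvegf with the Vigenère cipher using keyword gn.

Repeat the key across the message: gngngngngn
d(3)+g(6): 9 → j
q(16)+n(13): 29≡3 → d
l(11)+g(6): 17 → r
o(14)+n(13): 27≡1 → b
o(14)+g(6): 20 → u
r(17)+n(13): 30≡4 → e
v(21)+g(6): 27≡1 → b
e(4)+n(13): 17 → r
g(6)+g(6): 12 → m
f(5)+n(13): 18 → s

jdrbuebrms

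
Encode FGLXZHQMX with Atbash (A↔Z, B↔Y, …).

UTOCASJNC

F(5) → U(20)
G(6) → T(19)
L(11) → O(14)
X(23) → C(2)
Z(25) → A(0)
H(7) → S(18)
Q(16) → J(9)
M(12) → N(13)
X(23) → C(2)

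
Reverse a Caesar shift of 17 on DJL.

MSU

D(3): 3−17=-14≡12 → M
J(9): 9−17=-8≡18 → S
L(11): 11−17=-6≡20 → U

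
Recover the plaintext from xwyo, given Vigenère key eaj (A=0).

twpk

Repeat the key across the ciphertext: eaje
x(23)−e(4): 19 → t
w(22)−a(0): 22 → w
y(24)−j(9): 15 → p
o(14)−e(4): 10 → k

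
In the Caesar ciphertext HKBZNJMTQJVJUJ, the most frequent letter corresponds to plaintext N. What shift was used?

22

The most frequent ciphertext letter is J (appears 4 times).
J is position 9; N is position 13.
Shift = -4≡22.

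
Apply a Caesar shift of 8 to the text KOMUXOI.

K(10): 10+8=18 → S
O(14): 14+8=22 → W
M(12): 12+8=20 → U
U(20): 20+8=28≡2 → C
X(23): 23+8=31≡5 → F
O(14): 14+8=22 → W
I(8): 8+8=16 → Q

SWUCFWQ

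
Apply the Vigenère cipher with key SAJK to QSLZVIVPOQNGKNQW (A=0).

Repeat the key across the message: SAJKSAJKSAJKSAJK
Q(16)+S(18): 34≡8 → I
S(18)+A(0): 18 → S
L(11)+J(9): 20 → U
Z(25)+K(10): 35≡9 → J
V(21)+S(18): 39≡13 → N
I(8)+A(0): 8 → I
V(21)+J(9): 30≡4 → E
P(15)+K(10): 25 → Z
O(14)+S(18): 32≡6 → G
Q(16)+A(0): 16 → Q
N(13)+J(9): 22 → W
G(6)+K(10): 16 → Q
K(10)+S(18): 28≡2 → C
N(13)+A(0): 13 → N
Q(16)+J(9): 25 → Z
W(22)+K(10): 32≡6 → G

ISUJNIEZGQWQCNZG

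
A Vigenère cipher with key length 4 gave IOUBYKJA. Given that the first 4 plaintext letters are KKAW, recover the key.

YEUF

Subtract each crib letter from the matching ciphertext letter (mod 26):
I(8)−K(10)=-2≡24 → Y
O(14)−K(10)=4 → E
U(20)−A(0)=20 → U
B(1)−W(22)=-21≡5 → F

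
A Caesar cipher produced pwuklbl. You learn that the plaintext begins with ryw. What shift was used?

From the crib: p(15)−r(17)=-2≡24, so the shift is 24.

24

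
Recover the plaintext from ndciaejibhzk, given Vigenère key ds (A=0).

Repeat the key across the ciphertext: dsdsdsdsdsds
n(13)−d(3): 10 → k
d(3)−s(18): -15≡11 → l
c(2)−d(3): -1≡25 → z
i(8)−s(18): -10≡16 → q
a(0)−d(3): -3≡23 → x
e(4)−s(18): -14≡12 → m
j(9)−d(3): 6 → g
i(8)−s(18): -10≡16 → q
b(1)−d(3): -2≡24 → y
h(7)−s(18): -11≡15 → p
z(25)−d(3): 22 → w
k(10)−s(18): -8≡18 → s

klzqxmgqypws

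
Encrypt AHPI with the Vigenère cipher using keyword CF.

CMRN

Repeat the key across the message: CFCF
A(0)+C(2): 2 → C
H(7)+F(5): 12 → M
P(15)+C(2): 17 → R
I(8)+F(5): 13 → N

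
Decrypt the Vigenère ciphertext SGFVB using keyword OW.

Repeat the key across the ciphertext: OWOWO
S(18)−O(14): 4 → E
G(6)−W(22): -16≡10 → K
F(5)−O(14): -9≡17 → R
V(21)−W(22): -1≡25 → Z
B(1)−O(14): -13≡13 → N

EKRZN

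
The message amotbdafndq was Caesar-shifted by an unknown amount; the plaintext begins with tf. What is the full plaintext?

tfhmuwtygwj

From the crib: a(0)−t(19)=-19≡7, so the shift is 7.
Subtract 7 from each ciphertext letter:
a(0): 0−7=-7≡19 → t
m(12): 12−7=5 → f
o(14): 14−7=7 → h
t(19): 19−7=12 → m
b(1): 1−7=-6≡20 → u
d(3): 3−7=-4≡22 → w
a(0): 0−7=-7≡19 → t
f(5): 5−7=-2≡24 → y
n(13): 13−7=6 → g
d(3): 3−7=-4≡22 → w
q(16): 16−7=9 → j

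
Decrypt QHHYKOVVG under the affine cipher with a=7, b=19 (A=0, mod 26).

HCCXVDEEN

The inverse of 7 mod 26 is 15, since 7·15=105≡1. Apply D(y)=15·(y−19) mod 26:
Q(16): 15·(16−19)=-45≡7 → H
H(7): 15·(7−19)=-180≡2 → C
H(7): 15·(7−19)=-180≡2 → C
Y(24): 15·(24−19)=75≡23 → X
K(10): 15·(10−19)=-135≡21 → V
O(14): 15·(14−19)=-75≡3 → D
V(21): 15·(21−19)=30≡4 → E
V(21): 15·(21−19)=30≡4 → E
G(6): 15·(6−19)=-195≡13 → N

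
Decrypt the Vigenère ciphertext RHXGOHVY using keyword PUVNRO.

CNCTXTGE

Repeat the key across the ciphertext: PUVNROPU
R(17)−P(15): 2 → C
H(7)−U(20): -13≡13 → N
X(23)−V(21): 2 → C
G(6)−N(13): -7≡19 → T
O(14)−R(17): -3≡23 → X
H(7)−O(14): -7≡19 → T
V(21)−P(15): 6 → G
Y(24)−U(20): 4 → E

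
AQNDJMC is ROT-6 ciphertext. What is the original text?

UKHXDGW

A(0): 0−6=-6≡20 → U
Q(16): 16−6=10 → K
N(13): 13−6=7 → H
D(3): 3−6=-3≡23 → X
J(9): 9−6=3 → D
M(12): 12−6=6 → G
C(2): 2−6=-4≡22 → W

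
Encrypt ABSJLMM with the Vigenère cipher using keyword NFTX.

NGLGYRF

Repeat the key across the message: NFTXNFT
A(0)+N(13): 13 → N
B(1)+F(5): 6 → G
S(18)+T(19): 37≡11 → L
J(9)+X(23): 32≡6 → G
L(11)+N(13): 24 → Y
M(12)+F(5): 17 → R
M(12)+T(19): 31≡5 → F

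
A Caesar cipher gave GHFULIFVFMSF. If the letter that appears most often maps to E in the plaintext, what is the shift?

The most frequent ciphertext letter is F (appears 4 times).
F is position 5; E is position 4.
Shift = 1.

1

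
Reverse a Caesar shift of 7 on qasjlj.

q(16): 16−7=9 → j
a(0): 0−7=-7≡19 → t
s(18): 18−7=11 → l
j(9): 9−7=2 → c
l(11): 11−7=4 → e
j(9): 9−7=2 → c

jtlcec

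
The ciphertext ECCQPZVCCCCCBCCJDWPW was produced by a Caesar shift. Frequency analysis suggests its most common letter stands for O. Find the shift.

The most frequent ciphertext letter is C (appears 9 times).
C is position 2; O is position 14.
Shift = -12≡14.

14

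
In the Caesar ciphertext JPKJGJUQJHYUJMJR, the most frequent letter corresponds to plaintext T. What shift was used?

16

The most frequent ciphertext letter is J (appears 6 times).
J is position 9; T is position 19.
Shift = -10≡16.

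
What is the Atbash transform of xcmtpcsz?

x(23) → c(2)
c(2) → x(23)
m(12) → n(13)
t(19) → g(6)
p(15) → k(10)
c(2) → x(23)
s(18) → h(7)
z(25) → a(0)

cxngkxha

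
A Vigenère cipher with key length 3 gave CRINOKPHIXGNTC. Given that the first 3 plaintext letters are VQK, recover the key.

Subtract each crib letter from the matching ciphertext letter (mod 26):
C(2)−V(21)=-19≡7 → H
R(17)−Q(16)=1 → B
I(8)−K(10)=-2≡24 → Y

HBY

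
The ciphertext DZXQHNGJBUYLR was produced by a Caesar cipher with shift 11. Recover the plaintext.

SOMFWCVYQJNAG

D(3): 3−11=-8≡18 → S
Z(25): 25−11=14 → O
X(23): 23−11=12 → M
Q(16): 16−11=5 → F
H(7): 7−11=-4≡22 → W
N(13): 13−11=2 → C
G(6): 6−11=-5≡21 → V
J(9): 9−11=-2≡24 → Y
B(1): 1−11=-10≡16 → Q
U(20): 20−11=9 → J
Y(24): 24−11=13 → N
L(11): 11−11=0 → A
R(17): 17−11=6 → G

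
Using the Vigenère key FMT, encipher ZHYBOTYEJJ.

Repeat the key across the message: FMTFMTFMTF
Z(25)+F(5): 30≡4 → E
H(7)+M(12): 19 → T
Y(24)+T(19): 43≡17 → R
B(1)+F(5): 6 → G
O(14)+M(12): 26≡0 → A
T(19)+T(19): 38≡12 → M
Y(24)+F(5): 29≡3 → D
E(4)+M(12): 16 → Q
J(9)+T(19): 28≡2 → C
J(9)+F(5): 14 → O

ETRGAMDQCO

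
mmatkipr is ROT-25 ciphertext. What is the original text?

m(12): 12−25=-13≡13 → n
m(12): 12−25=-13≡13 → n
a(0): 0−25=-25≡1 → b
t(19): 19−25=-6≡20 → u
k(10): 10−25=-15≡11 → l
i(8): 8−25=-17≡9 → j
p(15): 15−25=-10≡16 → q
r(17): 17−25=-8≡18 → s

nnbuljqs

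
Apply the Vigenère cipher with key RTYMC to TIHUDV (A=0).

Repeat the key across the message: RTYMCR
T(19)+R(17): 36≡10 → K
I(8)+T(19): 27≡1 → B
H(7)+Y(24): 31≡5 → F
U(20)+M(12): 32≡6 → G
D(3)+C(2): 5 → F
V(21)+R(17): 38≡12 → M

KBFGFM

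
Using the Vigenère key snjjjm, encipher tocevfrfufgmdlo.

lblnerjsdopyvyx

Repeat the key across the message: snjjjmsnjjjmsnj
t(19)+s(18): 37≡11 → l
o(14)+n(13): 27≡1 → b
c(2)+j(9): 11 → l
e(4)+j(9): 13 → n
v(21)+j(9): 30≡4 → e
f(5)+m(12): 17 → r
r(17)+s(18): 35≡9 → j
f(5)+n(13): 18 → s
u(20)+j(9): 29≡3 → d
f(5)+j(9): 14 → o
g(6)+j(9): 15 → p
m(12)+m(12): 24 → y
d(3)+s(18): 21 → v
l(11)+n(13): 24 → y
o(14)+j(9): 23 → x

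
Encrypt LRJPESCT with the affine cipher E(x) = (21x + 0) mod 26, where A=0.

L(11): 21·11+0=231≡23 → X
R(17): 21·17+0=357≡19 → T
J(9): 21·9+0=189≡7 → H
P(15): 21·15+0=315≡3 → D
E(4): 21·4+0=84≡6 → G
S(18): 21·18+0=378≡14 → O
C(2): 21·2+0=42≡16 → Q
T(19): 21·19+0=399≡9 → J

XTHDGOQJ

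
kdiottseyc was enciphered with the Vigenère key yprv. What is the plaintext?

mortvebjan

Repeat the key across the ciphertext: yprvyprvyp
k(10)−y(24): -14≡12 → m
d(3)−p(15): -12≡14 → o
i(8)−r(17): -9≡17 → r
o(14)−v(21): -7≡19 → t
t(19)−y(24): -5≡21 → v
t(19)−p(15): 4 → e
s(18)−r(17): 1 → b
e(4)−v(21): -17≡9 → j
y(24)−y(24): 0 → a
c(2)−p(15): -13≡13 → n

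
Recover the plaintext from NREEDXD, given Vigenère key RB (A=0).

WQNDMWM

Repeat the key across the ciphertext: RBRBRBR
N(13)−R(17): -4≡22 → W
R(17)−B(1): 16 → Q
E(4)−R(17): -13≡13 → N
E(4)−B(1): 3 → D
D(3)−R(17): -14≡12 → M
X(23)−B(1): 22 → W
D(3)−R(17): -14≡12 → M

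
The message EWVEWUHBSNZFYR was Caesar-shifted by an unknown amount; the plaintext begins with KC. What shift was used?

From the crib: E(4)−K(10)=-6≡20, so the shift is 20.

20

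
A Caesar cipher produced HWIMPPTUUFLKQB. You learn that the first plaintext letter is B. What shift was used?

From the crib: H(7)−B(1)=6, so the shift is 6.

6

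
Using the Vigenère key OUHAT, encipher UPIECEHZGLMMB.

IJPEVSBGGEAGI

Repeat the key across the message: OUHATOUHATOUH
U(20)+O(14): 34≡8 → I
P(15)+U(20): 35≡9 → J
I(8)+H(7): 15 → P
E(4)+A(0): 4 → E
C(2)+T(19): 21 → V
E(4)+O(14): 18 → S
H(7)+U(20): 27≡1 → B
Z(25)+H(7): 32≡6 → G
G(6)+A(0): 6 → G
L(11)+T(19): 30≡4 → E
M(12)+O(14): 26≡0 → A
M(12)+U(20): 32≡6 → G
B(1)+H(7): 8 → I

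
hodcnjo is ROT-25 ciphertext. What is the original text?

h(7): 7−25=-18≡8 → i
o(14): 14−25=-11≡15 → p
d(3): 3−25=-22≡4 → e
c(2): 2−25=-23≡3 → d
n(13): 13−25=-12≡14 → o
j(9): 9−25=-16≡10 → k
o(14): 14−25=-11≡15 → p

ipedokp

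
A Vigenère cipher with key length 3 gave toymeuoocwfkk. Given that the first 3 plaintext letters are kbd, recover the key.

Subtract each crib letter from the matching ciphertext letter (mod 26):
t(19)−k(10)=9 → j
o(14)−b(1)=13 → n
y(24)−d(3)=21 → v

jnv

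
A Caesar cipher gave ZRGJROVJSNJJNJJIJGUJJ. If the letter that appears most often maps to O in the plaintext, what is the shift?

21

The most frequent ciphertext letter is J (appears 9 times).
J is position 9; O is position 14.
Shift = -5≡21.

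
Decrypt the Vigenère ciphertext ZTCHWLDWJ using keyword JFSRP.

Repeat the key across the ciphertext: JFSRPJFSR
Z(25)−J(9): 16 → Q
T(19)−F(5): 14 → O
C(2)−S(18): -16≡10 → K
H(7)−R(17): -10≡16 → Q
W(22)−P(15): 7 → H
L(11)−J(9): 2 → C
D(3)−F(5): -2≡24 → Y
W(22)−S(18): 4 → E
J(9)−R(17): -8≡18 → S

QOKQHCYES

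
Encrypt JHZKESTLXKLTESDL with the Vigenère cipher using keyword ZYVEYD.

IFUOCVSJSOJWDQYP

Repeat the key across the message: ZYVEYDZYVEYDZYVE
J(9)+Z(25): 34≡8 → I
H(7)+Y(24): 31≡5 → F
Z(25)+V(21): 46≡20 → U
K(10)+E(4): 14 → O
E(4)+Y(24): 28≡2 → C
S(18)+D(3): 21 → V
T(19)+Z(25): 44≡18 → S
L(11)+Y(24): 35≡9 → J
X(23)+V(21): 44≡18 → S
K(10)+E(4): 14 → O
L(11)+Y(24): 35≡9 → J
T(19)+D(3): 22 → W
E(4)+Z(25): 29≡3 → D
S(18)+Y(24): 42≡16 → Q
D(3)+V(21): 24 → Y
L(11)+E(4): 15 → P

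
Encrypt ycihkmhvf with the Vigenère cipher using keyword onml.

Repeat the key across the message: onmlonmlo
y(24)+o(14): 38≡12 → m
c(2)+n(13): 15 → p
i(8)+m(12): 20 → u
h(7)+l(11): 18 → s
k(10)+o(14): 24 → y
m(12)+n(13): 25 → z
h(7)+m(12): 19 → t
v(21)+l(11): 32≡6 → g
f(5)+o(14): 19 → t

mpusyztgt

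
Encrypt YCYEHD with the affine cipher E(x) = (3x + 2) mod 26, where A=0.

WIWOXL

Y(24): 3·24+2=74≡22 → W
C(2): 3·2+2=8 → I
Y(24): 3·24+2=74≡22 → W
E(4): 3·4+2=14 → O
H(7): 3·7+2=23 → X
D(3): 3·3+2=11 → L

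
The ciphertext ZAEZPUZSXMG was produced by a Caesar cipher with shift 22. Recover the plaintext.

Z(25): 25−22=3 → D
A(0): 0−22=-22≡4 → E
E(4): 4−22=-18≡8 → I
Z(25): 25−22=3 → D
P(15): 15−22=-7≡19 → T
U(20): 20−22=-2≡24 → Y
Z(25): 25−22=3 → D
S(18): 18−22=-4≡22 → W
X(23): 23−22=1 → B
M(12): 12−22=-10≡16 → Q
G(6): 6−22=-16≡10 → K

DEIDTYDWBQK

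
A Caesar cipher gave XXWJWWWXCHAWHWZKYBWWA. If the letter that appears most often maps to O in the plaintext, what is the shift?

8

The most frequent ciphertext letter is W (appears 8 times).
W is position 22; O is position 14.
Shift = 8.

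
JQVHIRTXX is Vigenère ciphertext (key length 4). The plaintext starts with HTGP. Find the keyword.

Subtract each crib letter from the matching ciphertext letter (mod 26):
J(9)−H(7)=2 → C
Q(16)−T(19)=-3≡23 → X
V(21)−G(6)=15 → P
H(7)−P(15)=-8≡18 → S

CXPS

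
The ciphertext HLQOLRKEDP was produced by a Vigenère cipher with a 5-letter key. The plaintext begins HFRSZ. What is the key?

Subtract each crib letter from the matching ciphertext letter (mod 26):
H(7)−H(7)=0 → A
L(11)−F(5)=6 → G
Q(16)−R(17)=-1≡25 → Z
O(14)−S(18)=-4≡22 → W
L(11)−Z(25)=-14≡12 → M

AGZWM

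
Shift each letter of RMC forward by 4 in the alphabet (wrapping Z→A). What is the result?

R(17): 17+4=21 → V
M(12): 12+4=16 → Q
C(2): 2+4=6 → G

VQG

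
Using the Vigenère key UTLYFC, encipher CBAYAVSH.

WULWFXMA

Repeat the key across the message: UTLYFCUT
C(2)+U(20): 22 → W
B(1)+T(19): 20 → U
A(0)+L(11): 11 → L
Y(24)+Y(24): 48≡22 → W
A(0)+F(5): 5 → F
V(21)+C(2): 23 → X
S(18)+U(20): 38≡12 → M
H(7)+T(19): 26≡0 → A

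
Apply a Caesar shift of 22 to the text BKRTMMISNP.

B(1): 1+22=23 → X
K(10): 10+22=32≡6 → G
R(17): 17+22=39≡13 → N
T(19): 19+22=41≡15 → P
M(12): 12+22=34≡8 → I
M(12): 12+22=34≡8 → I
I(8): 8+22=30≡4 → E
S(18): 18+22=40≡14 → O
N(13): 13+22=35≡9 → J
P(15): 15+22=37≡11 → L

XGNPIIEOJL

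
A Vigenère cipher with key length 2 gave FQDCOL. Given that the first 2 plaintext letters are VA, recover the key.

Subtract each crib letter from the matching ciphertext letter (mod 26):
F(5)−V(21)=-16≡10 → K
Q(16)−A(0)=16 → Q

KQ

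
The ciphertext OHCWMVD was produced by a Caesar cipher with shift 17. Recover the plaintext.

O(14): 14−17=-3≡23 → X
H(7): 7−17=-10≡16 → Q
C(2): 2−17=-15≡11 → L
W(22): 22−17=5 → F
M(12): 12−17=-5≡21 → V
V(21): 21−17=4 → E
D(3): 3−17=-14≡12 → M

XQLFVEM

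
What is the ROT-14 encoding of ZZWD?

Z(25): 25+14=39≡13 → N
Z(25): 25+14=39≡13 → N
W(22): 22+14=36≡10 → K
D(3): 3+14=17 → R

NNKR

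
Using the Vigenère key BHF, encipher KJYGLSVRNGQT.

LQDHSXWYSHXY

Repeat the key across the message: BHFBHFBHFBHF
K(10)+B(1): 11 → L
J(9)+H(7): 16 → Q
Y(24)+F(5): 29≡3 → D
G(6)+B(1): 7 → H
L(11)+H(7): 18 → S
S(18)+F(5): 23 → X
V(21)+B(1): 22 → W
R(17)+H(7): 24 → Y
N(13)+F(5): 18 → S
G(6)+B(1): 7 → H
Q(16)+H(7): 23 → X
T(19)+F(5): 24 → Y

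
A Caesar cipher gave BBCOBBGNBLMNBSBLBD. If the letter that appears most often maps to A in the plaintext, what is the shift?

The most frequent ciphertext letter is B (appears 8 times).
B is position 1; A is position 0.
Shift = 1.

1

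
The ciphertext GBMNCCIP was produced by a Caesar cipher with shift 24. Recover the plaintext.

G(6): 6−24=-18≡8 → I
B(1): 1−24=-23≡3 → D
M(12): 12−24=-12≡14 → O
N(13): 13−24=-11≡15 → P
C(2): 2−24=-22≡4 → E
C(2): 2−24=-22≡4 → E
I(8): 8−24=-16≡10 → K
P(15): 15−24=-9≡17 → R

IDOPEEKR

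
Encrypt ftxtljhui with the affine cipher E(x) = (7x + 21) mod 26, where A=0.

f(5): 7·5+21=56≡4 → e
t(19): 7·19+21=154≡24 → y
x(23): 7·23+21=182≡0 → a
t(19): 7·19+21=154≡24 → y
l(11): 7·11+21=98≡20 → u
j(9): 7·9+21=84≡6 → g
h(7): 7·7+21=70≡18 → s
u(20): 7·20+21=161≡5 → f
i(8): 7·8+21=77≡25 → z

eyayugsfz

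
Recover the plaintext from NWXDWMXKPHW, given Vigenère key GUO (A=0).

Repeat the key across the ciphertext: GUOGUOGUOGU
N(13)−G(6): 7 → H
W(22)−U(20): 2 → C
X(23)−O(14): 9 → J
D(3)−G(6): -3≡23 → X
W(22)−U(20): 2 → C
M(12)−O(14): -2≡24 → Y
X(23)−G(6): 17 → R
K(10)−U(20): -10≡16 → Q
P(15)−O(14): 1 → B
H(7)−G(6): 1 → B
W(22)−U(20): 2 → C

HCJXCYRQBBC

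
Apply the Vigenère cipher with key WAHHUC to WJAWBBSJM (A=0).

SJHDVDOJT

Repeat the key across the message: WAHHUCWAH
W(22)+W(22): 44≡18 → S
J(9)+A(0): 9 → J
A(0)+H(7): 7 → H
W(22)+H(7): 29≡3 → D
B(1)+U(20): 21 → V
B(1)+C(2): 3 → D
S(18)+W(22): 40≡14 → O
J(9)+A(0): 9 → J
M(12)+H(7): 19 → T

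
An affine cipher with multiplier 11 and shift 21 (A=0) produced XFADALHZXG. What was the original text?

The inverse of 11 mod 26 is 19, since 11·19=209≡1. Apply D(y)=19·(y−21) mod 26:
X(23): 19·(23−21)=38≡12 → M
F(5): 19·(5−21)=-304≡8 → I
A(0): 19·(0−21)=-399≡17 → R
D(3): 19·(3−21)=-342≡22 → W
A(0): 19·(0−21)=-399≡17 → R
L(11): 19·(11−21)=-190≡18 → S
H(7): 19·(7−21)=-266≡20 → U
Z(25): 19·(25−21)=76≡24 → Y
X(23): 19·(23−21)=38≡12 → M
G(6): 19·(6−21)=-285≡1 → B

MIRWRSUYMB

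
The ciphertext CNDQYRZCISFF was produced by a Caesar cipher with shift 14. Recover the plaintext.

OZPCKDLOUERR

C(2): 2−14=-12≡14 → O
N(13): 13−14=-1≡25 → Z
D(3): 3−14=-11≡15 → P
Q(16): 16−14=2 → C
Y(24): 24−14=10 → K
R(17): 17−14=3 → D
Z(25): 25−14=11 → L
C(2): 2−14=-12≡14 → O
I(8): 8−14=-6≡20 → U
S(18): 18−14=4 → E
F(5): 5−14=-9≡17 → R
F(5): 5−14=-9≡17 → R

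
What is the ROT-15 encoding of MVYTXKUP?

BKNIMZJE

M(12): 12+15=27≡1 → B
V(21): 21+15=36≡10 → K
Y(24): 24+15=39≡13 → N
T(19): 19+15=34≡8 → I
X(23): 23+15=38≡12 → M
K(10): 10+15=25 → Z
U(20): 20+15=35≡9 → J
P(15): 15+15=30≡4 → E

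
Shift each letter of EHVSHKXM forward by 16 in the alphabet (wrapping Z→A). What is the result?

E(4): 4+16=20 → U
H(7): 7+16=23 → X
V(21): 21+16=37≡11 → L
S(18): 18+16=34≡8 → I
H(7): 7+16=23 → X
K(10): 10+16=26≡0 → A
X(23): 23+16=39≡13 → N
M(12): 12+16=28≡2 → C

UXLIXANC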